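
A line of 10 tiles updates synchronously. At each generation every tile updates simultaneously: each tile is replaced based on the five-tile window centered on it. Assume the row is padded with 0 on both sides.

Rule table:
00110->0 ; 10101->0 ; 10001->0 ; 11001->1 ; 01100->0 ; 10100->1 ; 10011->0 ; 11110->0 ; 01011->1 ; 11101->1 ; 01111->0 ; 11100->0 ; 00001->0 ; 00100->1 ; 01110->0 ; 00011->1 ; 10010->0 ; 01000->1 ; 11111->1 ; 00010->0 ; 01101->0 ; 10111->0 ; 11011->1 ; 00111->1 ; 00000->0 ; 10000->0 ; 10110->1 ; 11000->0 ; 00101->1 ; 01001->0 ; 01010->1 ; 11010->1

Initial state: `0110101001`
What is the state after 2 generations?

1001110101

1001011001
1001110101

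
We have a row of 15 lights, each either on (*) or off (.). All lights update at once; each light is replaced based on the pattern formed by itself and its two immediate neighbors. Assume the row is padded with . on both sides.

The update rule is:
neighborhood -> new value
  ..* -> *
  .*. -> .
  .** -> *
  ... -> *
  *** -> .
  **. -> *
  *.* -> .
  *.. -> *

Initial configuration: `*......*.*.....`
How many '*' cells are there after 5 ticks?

tick 1: .******...*****
tick 2: **....*****...*
tick 3: *******...****.
tick 4: *.....*****..**
tick 5: .******...*****
count of *: 11

11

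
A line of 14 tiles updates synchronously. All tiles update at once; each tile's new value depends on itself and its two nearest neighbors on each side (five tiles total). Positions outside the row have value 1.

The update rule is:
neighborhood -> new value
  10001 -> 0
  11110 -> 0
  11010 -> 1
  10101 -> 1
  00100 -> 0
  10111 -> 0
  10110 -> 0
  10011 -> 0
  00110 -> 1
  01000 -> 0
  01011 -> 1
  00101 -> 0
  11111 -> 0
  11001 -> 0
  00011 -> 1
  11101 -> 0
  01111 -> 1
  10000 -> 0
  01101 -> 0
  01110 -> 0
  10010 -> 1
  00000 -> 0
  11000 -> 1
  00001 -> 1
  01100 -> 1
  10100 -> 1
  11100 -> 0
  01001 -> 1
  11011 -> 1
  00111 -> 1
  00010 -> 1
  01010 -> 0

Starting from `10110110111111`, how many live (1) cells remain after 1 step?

01001001010000
count of 1: 4

4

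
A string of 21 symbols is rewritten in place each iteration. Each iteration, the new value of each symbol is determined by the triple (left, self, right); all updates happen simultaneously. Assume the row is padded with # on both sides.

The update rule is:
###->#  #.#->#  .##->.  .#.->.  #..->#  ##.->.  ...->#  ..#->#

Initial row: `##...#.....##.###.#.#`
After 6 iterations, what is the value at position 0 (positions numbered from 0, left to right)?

#.###.#####..#.#.#.#.
.#.#.#.###.##.#.#.#.#
#.#.#.#.#.#..#.#.#.#.
.#.#.#.#.#.##.#.#.#.#
#.#.#.#.#.#..#.#.#.#.  (repeats iteration 3; period 2)
iteration 6: .#.#.#.#.#.##.#.#.#.#
position 0 holds .

.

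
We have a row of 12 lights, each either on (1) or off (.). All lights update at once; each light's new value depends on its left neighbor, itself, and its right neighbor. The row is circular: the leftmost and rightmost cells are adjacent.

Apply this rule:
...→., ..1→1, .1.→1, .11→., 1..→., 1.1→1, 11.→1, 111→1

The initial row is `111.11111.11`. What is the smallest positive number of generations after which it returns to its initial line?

6

1111.11111.1
11111.11111.
.11111.11111
1.11111.1111
11.11111.111
111.11111.11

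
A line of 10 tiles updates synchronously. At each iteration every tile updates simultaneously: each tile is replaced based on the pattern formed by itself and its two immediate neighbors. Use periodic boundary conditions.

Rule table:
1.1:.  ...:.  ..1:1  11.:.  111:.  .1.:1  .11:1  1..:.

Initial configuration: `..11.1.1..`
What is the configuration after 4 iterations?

..11..11.1

iteration 1: .11..1.1..
iteration 2: 11..11.1..
iteration 3: 1..11..1.1
iteration 4: ..11..11.1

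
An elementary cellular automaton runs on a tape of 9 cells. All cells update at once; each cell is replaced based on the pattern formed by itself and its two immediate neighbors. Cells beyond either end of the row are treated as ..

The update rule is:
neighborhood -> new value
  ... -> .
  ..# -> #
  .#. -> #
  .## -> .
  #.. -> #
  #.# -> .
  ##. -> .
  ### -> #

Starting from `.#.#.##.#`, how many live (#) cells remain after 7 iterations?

4

##.#....#
...##..##
..#..##..
.####..#.
#.##.####
#.....##.
##...#..#
count of #: 4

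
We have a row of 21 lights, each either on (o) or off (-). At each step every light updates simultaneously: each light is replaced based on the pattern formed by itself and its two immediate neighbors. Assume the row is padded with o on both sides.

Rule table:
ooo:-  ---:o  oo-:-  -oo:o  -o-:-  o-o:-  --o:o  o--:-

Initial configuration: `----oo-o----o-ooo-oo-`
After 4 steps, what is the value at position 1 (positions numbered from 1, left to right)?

-

-oooo----ooo--o---o--
-o----oooo---o--oo--o
---oooo----oo--oo--oo
-ooo----oooo--oo--oo-
position 1 holds -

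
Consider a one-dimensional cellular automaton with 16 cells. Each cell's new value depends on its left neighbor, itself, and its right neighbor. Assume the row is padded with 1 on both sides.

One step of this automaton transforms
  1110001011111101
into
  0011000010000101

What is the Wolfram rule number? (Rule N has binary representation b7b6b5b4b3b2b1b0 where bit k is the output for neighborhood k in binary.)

88

position 0: 111 → 0  (bit 7 = 0)
position 2: 110 → 1  (bit 6 = 1)
position 7: 101 → 0  (bit 5 = 0)
position 3: 100 → 1  (bit 4 = 1)
position 8: 011 → 1  (bit 3 = 1)
position 6: 010 → 0  (bit 2 = 0)
position 5: 001 → 0  (bit 1 = 0)
position 4: 000 → 0  (bit 0 = 0)
bits b7..b0 = 01011000 = 88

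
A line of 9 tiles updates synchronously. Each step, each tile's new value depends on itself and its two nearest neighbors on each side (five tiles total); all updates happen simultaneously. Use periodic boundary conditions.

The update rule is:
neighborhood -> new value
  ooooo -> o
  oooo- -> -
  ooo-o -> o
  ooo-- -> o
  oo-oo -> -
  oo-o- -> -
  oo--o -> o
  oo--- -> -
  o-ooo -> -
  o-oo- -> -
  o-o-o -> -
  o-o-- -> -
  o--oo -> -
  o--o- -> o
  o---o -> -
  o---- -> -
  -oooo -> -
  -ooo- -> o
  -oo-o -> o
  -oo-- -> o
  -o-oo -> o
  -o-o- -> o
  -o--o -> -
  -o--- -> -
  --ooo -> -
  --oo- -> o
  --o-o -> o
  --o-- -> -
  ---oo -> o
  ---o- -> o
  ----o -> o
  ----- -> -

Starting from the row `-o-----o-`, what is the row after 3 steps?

o----oo--
---oooooo
--o--oo-o

--o--oo-o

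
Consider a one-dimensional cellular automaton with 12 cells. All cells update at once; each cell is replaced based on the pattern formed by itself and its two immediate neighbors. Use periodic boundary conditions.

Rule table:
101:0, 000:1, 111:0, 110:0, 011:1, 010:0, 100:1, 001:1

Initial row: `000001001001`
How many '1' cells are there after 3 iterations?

iteration 1: 111110110110
iteration 2: 100000100100
iteration 3: 011111011011
count of 1: 9

9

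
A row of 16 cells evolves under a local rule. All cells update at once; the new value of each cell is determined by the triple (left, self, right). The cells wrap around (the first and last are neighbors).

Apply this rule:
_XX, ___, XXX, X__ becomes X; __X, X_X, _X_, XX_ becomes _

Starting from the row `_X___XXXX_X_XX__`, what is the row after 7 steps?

X_X__XX_X_X__XX_

__XX_XXX____X_XX
X_X__XX_XXX___X_
___X_X__XX_XX___
XX____X_X__X_XXX
X_XXX____X___XXX
__XX_XXX__XX_XXX
X_X__XX_X_X__XX_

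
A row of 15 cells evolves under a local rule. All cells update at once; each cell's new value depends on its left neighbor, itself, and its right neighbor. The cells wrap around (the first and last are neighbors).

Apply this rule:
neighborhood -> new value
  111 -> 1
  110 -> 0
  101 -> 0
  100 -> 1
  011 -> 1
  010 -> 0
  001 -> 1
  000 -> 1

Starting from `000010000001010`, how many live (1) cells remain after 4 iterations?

12

iteration 1: 111101111110001
iteration 2: 111001111101111
iteration 3: 110111111001111
iteration 4: 100111110111111
count of 1: 12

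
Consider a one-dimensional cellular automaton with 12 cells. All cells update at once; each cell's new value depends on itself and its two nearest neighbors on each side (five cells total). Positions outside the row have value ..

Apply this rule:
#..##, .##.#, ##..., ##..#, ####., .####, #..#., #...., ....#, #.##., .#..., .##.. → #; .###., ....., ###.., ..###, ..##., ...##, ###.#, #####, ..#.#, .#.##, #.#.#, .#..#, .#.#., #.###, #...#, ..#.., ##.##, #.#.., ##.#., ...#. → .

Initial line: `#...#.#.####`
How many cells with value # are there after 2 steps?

.#.......##.
..##...#..##
count of #: 5

5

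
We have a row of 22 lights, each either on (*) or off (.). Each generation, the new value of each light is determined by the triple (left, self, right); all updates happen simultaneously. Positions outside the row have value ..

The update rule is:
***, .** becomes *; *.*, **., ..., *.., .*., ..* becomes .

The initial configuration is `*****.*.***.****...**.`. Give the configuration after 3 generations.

**..........*.........

****....**..***....*..
***.....*...**........
**..........*.........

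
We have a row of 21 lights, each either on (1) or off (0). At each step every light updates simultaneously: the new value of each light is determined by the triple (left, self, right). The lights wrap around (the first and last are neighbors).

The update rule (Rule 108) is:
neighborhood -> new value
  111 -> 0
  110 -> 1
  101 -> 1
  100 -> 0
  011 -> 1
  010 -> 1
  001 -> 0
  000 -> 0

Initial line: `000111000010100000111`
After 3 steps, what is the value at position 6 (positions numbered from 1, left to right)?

1

000101000011100000101
000111000010100000111  (repeats step 0; period 2)
step 3: 000101000011100000101
position 6 holds 1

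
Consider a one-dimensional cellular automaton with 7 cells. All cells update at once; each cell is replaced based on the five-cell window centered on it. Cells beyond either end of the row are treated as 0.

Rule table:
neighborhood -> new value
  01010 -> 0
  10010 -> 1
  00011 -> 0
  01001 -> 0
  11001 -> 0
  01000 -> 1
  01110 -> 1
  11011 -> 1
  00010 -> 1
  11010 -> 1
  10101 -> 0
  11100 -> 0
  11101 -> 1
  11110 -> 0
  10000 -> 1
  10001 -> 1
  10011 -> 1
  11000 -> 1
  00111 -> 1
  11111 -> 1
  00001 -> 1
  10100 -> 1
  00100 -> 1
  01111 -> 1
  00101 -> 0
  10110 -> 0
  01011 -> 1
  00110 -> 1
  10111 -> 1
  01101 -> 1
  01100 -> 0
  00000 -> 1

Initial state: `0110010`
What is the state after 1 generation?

0100111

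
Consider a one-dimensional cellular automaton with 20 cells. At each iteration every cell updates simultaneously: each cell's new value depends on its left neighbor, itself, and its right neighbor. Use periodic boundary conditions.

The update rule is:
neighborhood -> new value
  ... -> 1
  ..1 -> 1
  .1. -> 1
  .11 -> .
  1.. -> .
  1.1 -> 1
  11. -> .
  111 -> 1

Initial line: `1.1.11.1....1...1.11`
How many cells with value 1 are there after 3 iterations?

.111..11.1111.1111.1
1.1..1..1.11.1.11.11
.11.11.111..111..1.1
count of 1: 12

12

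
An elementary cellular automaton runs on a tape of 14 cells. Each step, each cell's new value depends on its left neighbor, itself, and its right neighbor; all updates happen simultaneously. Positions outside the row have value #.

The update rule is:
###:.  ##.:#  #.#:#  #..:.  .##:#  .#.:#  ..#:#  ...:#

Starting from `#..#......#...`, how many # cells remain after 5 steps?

7

step 1: #.##.######.##
step 2: ######....###.
step 3: .....#.####.##
step 4: .#######..###.
step 5: ##.....#.##.##
count of #: 7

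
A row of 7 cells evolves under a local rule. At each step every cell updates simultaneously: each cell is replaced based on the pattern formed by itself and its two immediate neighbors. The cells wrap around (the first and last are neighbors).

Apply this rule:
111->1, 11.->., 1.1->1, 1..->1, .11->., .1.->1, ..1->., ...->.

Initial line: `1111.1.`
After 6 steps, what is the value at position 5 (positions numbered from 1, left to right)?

1

.11.111
1..1.1.
11.1111
1.1.111
.111.11
1.1.1..
position 5 holds 1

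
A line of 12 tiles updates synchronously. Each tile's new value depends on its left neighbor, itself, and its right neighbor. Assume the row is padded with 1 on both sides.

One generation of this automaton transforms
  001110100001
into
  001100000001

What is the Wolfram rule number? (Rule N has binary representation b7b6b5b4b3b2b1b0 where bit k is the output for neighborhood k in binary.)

136

position 3: 111 → 1  (bit 7 = 1)
position 4: 110 → 0  (bit 6 = 0)
position 5: 101 → 0  (bit 5 = 0)
position 0: 100 → 0  (bit 4 = 0)
position 2: 011 → 1  (bit 3 = 1)
position 6: 010 → 0  (bit 2 = 0)
position 1: 001 → 0  (bit 1 = 0)
position 8: 000 → 0  (bit 0 = 0)
bits b7..b0 = 10001000 = 136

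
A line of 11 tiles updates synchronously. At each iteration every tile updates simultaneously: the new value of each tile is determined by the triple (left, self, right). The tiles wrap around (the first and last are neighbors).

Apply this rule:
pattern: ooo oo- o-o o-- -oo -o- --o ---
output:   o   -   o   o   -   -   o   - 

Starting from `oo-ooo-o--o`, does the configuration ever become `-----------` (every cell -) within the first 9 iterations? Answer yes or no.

o-o-o-o-oo-
-o-o-o-o--o
o-o-o-o-oo-  (repeats iteration 1; period 2)
iteration 9: o-o-o-o-oo-
iteration 9 is o-o-o-o-oo-, still not uniform -

no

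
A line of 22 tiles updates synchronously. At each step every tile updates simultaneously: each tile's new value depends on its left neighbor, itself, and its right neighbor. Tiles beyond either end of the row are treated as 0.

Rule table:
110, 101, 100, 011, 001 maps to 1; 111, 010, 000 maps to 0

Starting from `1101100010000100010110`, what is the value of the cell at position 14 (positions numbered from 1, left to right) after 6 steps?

0

1111110101001010101111
1000011010110101011001
0100111101111010111110
1011100111001101100011
0110111101111111110111
1111100111000000011101
position 14 holds 0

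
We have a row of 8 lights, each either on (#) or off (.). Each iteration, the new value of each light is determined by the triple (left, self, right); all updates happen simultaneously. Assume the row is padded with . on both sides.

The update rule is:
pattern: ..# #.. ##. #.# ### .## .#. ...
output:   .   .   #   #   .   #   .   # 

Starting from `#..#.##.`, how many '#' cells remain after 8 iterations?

....###.
###.#.#.
#.##.#..
.####..#
.#..#...
......##
#####.##
#...####
count of #: 5

5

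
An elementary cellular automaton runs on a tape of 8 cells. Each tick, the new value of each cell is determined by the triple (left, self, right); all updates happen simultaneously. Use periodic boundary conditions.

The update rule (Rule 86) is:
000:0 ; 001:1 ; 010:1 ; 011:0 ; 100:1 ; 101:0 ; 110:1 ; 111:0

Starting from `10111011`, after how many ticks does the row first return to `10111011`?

8

10001000
11011101
01000100
11101110
00100010
01110111
00010001
10111011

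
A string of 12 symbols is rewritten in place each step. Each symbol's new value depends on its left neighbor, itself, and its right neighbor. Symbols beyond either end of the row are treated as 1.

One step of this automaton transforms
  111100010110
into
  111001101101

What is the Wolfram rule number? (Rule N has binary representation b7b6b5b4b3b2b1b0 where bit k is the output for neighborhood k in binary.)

171

position 0: 111 → 1  (bit 7 = 1)
position 3: 110 → 0  (bit 6 = 0)
position 8: 101 → 1  (bit 5 = 1)
position 4: 100 → 0  (bit 4 = 0)
position 9: 011 → 1  (bit 3 = 1)
position 7: 010 → 0  (bit 2 = 0)
position 6: 001 → 1  (bit 1 = 1)
position 5: 000 → 1  (bit 0 = 1)
bits b7..b0 = 10101011 = 171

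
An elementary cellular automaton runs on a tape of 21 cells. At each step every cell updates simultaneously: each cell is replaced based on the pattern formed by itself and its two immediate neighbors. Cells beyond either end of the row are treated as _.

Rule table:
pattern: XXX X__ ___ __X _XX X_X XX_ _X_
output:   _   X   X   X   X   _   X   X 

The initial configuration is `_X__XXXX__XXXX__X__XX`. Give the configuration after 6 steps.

XXXXX__XXXX__XXXXXXXX
X___XXXX__XXXX______X
XXXXX__XXXX__XXXXXXXX  (repeats step 1; period 2)
step 6: X___XXXX__XXXX______X

X___XXXX__XXXX______X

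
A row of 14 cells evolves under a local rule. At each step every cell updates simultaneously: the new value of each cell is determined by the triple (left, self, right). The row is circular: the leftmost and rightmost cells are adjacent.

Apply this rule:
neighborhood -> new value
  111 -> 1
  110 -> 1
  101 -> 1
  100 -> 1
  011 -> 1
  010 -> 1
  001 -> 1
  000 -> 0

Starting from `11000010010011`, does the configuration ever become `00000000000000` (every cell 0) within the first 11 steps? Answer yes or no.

no

step 1: 11100111111111
step 2: 11111111111111
step 3: 11111111111111  (fixed point — unchanged through step 11)
step 11 is 11111111111111, still not uniform 0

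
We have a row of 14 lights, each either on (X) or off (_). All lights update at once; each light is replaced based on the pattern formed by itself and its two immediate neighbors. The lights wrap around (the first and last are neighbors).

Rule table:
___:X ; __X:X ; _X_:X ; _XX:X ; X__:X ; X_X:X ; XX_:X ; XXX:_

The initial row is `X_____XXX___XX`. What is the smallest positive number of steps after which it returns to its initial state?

2

XXXXXXX_XXXXX_
X_____XXX___XX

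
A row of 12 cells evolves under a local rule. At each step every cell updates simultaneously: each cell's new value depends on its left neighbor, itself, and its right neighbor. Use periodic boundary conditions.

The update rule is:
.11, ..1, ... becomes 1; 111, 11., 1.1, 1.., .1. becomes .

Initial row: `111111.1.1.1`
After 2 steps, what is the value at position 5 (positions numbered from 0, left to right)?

...........1
.1111111111.
position 5 holds 1

1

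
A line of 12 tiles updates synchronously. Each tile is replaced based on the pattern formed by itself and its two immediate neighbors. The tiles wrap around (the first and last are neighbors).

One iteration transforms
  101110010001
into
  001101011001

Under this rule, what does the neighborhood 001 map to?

0

At position 6 the neighborhood is 001; the next row has 0 there.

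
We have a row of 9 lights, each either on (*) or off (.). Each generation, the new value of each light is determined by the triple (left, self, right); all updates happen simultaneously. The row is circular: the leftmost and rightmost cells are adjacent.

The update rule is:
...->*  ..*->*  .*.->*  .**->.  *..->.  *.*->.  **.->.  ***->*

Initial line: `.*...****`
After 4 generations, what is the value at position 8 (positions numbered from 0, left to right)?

.*.**.**.
**.......
...******
.**.****.
position 8 holds .

.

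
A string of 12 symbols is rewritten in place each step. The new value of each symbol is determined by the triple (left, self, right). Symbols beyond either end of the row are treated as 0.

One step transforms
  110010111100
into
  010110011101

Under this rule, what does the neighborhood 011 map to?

0

At position 0 the neighborhood is 011; the next row has 0 there.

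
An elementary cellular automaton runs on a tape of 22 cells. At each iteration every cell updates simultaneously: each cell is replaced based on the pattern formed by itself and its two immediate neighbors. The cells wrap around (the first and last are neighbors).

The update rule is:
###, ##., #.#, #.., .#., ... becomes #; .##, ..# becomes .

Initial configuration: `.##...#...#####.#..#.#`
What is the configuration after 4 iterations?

####.###.###..#######.

iteration 1: #.###.###..#######.###
iteration 2: ##.###.###..#######.##
iteration 3: ###.###.###..#######.#
iteration 4: ####.###.###..#######.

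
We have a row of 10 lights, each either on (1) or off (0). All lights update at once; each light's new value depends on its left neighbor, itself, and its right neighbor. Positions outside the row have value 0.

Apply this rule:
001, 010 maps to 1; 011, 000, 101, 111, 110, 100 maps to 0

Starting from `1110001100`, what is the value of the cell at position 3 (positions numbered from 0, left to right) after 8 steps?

0

step 1: 0000010000
step 2: 0000110000
step 3: 0001000000
step 4: 0011000000
step 5: 0100000000
step 6: 1100000000
step 7: 0000000000
step 8: 0000000000
position 3 holds 0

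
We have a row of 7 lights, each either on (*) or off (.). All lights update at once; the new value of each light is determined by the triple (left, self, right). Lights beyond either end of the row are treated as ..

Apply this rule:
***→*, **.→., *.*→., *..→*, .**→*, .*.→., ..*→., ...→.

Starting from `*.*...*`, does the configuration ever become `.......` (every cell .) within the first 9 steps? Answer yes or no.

step 1: ...*...
step 2: ....*..
step 3: .....*.
step 4: ......*
step 5: .......
all cells are . at step 5

yes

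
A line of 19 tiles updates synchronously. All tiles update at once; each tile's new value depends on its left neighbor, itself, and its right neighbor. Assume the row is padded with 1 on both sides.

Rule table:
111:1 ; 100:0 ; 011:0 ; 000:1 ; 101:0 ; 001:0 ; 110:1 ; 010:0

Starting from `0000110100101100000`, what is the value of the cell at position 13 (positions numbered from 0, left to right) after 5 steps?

0

0110010000000101110
0010000111110000110
0000110011110110010
0110010001110010000
0010000100110000110
position 13 holds 0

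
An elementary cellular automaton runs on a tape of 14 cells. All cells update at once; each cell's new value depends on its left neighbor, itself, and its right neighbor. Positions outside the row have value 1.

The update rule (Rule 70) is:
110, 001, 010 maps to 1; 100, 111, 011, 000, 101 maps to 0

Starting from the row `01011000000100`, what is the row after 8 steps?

step 1: 01001000001101
step 2: 01011000010100
step 3: 01001000110101
step 4: 01011001010100
step 5: 01001011010101
step 6: 01011001010100  (repeats step 4; period 2)
step 8: 01011001010100

01011001010100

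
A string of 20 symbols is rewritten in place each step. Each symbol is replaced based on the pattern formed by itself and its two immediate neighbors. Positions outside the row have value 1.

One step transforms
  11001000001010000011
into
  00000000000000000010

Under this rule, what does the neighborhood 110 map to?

0

At position 1 the neighborhood is 110; the next row has 0 there.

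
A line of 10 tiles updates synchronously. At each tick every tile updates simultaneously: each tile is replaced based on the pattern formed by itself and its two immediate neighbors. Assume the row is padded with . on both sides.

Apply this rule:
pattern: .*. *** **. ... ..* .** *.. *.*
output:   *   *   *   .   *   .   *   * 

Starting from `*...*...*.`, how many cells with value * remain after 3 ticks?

tick 1: **.***.***
tick 2: .**.***.**
tick 3: *.**.***.*
count of *: 7

7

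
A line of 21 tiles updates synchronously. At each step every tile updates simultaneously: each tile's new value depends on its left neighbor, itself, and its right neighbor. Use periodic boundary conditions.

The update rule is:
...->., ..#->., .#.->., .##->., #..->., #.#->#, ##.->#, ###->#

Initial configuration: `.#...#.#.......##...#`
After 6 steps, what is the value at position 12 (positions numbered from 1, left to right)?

#.....#.........#....
.....................
.....................  (fixed point — unchanged through step 6)
position 12 holds .

.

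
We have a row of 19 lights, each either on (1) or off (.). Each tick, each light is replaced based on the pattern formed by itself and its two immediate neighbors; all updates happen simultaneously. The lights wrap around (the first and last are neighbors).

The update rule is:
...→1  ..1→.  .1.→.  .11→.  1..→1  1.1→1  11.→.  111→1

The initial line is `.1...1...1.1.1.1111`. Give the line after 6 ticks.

1.11..11..1.1.1.11.
.1..1...1..1.1.1..1
1.1..11..1..1.1.1..
.1.1...1..1..1.1.1.
..1.11..1..1..1.1.1
1..1..1..1..1..1.1.

1..1..1..1..1..1.1.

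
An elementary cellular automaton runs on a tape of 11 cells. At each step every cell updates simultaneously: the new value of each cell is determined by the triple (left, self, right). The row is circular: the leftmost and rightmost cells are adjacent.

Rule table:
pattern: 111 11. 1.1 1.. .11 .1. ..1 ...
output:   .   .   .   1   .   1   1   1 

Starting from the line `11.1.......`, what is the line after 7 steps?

...11111111

step 1: ...11111111
step 2: 111........
step 3: ...11111111  (repeats step 1; period 2)
step 7: ...11111111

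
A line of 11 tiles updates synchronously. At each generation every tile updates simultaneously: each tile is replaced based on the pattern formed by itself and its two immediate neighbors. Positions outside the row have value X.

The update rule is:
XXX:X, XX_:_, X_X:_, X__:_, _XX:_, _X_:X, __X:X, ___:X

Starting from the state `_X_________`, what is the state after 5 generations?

_X_X_X_XXXX

_X_XXXXXXXX
_X__XXXXXXX
_X_X_XXXXXX
_X_X__XXXXX
_X_X_X_XXXX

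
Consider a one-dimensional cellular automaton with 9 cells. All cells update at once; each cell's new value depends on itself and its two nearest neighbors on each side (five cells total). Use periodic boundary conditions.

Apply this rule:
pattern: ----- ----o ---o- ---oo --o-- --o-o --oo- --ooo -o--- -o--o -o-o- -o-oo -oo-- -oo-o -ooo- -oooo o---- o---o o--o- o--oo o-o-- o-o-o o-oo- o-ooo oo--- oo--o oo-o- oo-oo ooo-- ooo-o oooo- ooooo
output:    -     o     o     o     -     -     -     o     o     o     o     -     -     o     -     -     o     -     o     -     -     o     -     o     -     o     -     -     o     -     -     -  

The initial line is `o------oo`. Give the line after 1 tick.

o-o--ooo-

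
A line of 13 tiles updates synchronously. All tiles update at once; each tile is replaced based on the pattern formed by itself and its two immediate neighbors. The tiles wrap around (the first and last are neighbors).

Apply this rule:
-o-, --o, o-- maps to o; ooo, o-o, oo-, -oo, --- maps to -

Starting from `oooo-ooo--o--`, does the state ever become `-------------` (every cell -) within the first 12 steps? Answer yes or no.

--------ooooo
o------o-----
oo----ooo---o
--o--o---o-o-
-oooooo-oo-oo
-------------
all cells are - at step 6

yes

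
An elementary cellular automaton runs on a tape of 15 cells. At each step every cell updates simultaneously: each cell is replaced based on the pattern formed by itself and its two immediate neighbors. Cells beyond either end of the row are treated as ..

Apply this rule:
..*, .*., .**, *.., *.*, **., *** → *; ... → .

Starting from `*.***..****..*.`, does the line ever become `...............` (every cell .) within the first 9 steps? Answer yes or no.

no

step 1: ***************
step 2: ***************  (fixed point — unchanged through step 9)
step 9 is ***************, still not uniform .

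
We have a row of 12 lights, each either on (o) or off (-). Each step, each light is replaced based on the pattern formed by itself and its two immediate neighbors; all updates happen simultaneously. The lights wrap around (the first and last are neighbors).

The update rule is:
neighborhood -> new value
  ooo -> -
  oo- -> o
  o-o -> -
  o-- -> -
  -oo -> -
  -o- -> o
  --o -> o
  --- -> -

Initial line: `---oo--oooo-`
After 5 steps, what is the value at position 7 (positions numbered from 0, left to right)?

step 1: --o-o-o---o-
step 2: -oo-o-o--oo-
step 3: o-o-o-o-o-o-
step 4: o-o-o-o-o-o-  (fixed point — unchanged through step 5)
position 7 holds -

-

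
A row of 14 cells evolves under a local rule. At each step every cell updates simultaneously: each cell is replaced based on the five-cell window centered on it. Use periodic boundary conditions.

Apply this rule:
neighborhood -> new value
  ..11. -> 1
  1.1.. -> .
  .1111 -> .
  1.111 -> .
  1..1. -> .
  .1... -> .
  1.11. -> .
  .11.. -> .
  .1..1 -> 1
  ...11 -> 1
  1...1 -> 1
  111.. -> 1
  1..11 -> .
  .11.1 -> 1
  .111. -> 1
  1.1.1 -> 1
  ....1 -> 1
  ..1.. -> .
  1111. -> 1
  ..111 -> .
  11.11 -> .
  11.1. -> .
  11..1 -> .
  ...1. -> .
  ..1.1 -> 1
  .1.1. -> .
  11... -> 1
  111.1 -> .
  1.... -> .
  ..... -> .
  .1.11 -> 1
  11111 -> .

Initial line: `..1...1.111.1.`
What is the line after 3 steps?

1...1.11.1....
..1.11.1....1.
1.11.1....1...

1.11.1....1...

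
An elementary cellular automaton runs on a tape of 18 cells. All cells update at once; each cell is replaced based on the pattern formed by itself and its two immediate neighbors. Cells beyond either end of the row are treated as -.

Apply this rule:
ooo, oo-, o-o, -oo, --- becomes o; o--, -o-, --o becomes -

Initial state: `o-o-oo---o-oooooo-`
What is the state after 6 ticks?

tick 1: -o-ooo-o--ooooooo-
tick 2: --ooooo---ooooooo-
tick 3: o-ooooo-o-ooooooo-
tick 4: -ooooooo-oooooooo-
tick 5: -oooooooooooooooo-
tick 6: -oooooooooooooooo-

-oooooooooooooooo-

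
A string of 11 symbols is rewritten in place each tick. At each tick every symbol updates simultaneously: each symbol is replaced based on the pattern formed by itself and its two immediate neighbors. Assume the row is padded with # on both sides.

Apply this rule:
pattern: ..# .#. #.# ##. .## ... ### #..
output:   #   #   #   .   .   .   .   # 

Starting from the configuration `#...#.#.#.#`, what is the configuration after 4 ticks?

#.###...###

.#.#######.
###.......#
...#.....#.
#.###...###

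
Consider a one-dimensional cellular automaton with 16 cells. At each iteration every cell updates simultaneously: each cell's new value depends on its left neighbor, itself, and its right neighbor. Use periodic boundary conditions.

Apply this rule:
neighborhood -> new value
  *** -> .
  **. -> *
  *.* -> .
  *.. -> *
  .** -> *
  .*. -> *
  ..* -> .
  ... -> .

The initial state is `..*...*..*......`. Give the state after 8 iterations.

..**..**.**.....
..***.**.***....
..*.*.**.*.**...
..*.*.**.*.***..
..*.*.**.*.*.**.
..*.*.**.*.*.***
*.*.*.**.*.*.*.*
*.*.*.**.*.*.*.*

*.*.*.**.*.*.*.*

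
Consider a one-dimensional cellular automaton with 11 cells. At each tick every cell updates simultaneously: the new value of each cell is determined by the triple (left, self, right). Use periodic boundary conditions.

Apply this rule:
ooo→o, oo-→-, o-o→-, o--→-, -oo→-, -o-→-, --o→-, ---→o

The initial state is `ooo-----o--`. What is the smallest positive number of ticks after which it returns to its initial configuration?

tick 1: -o--ooo----
tick 2: -----o--ooo
tick 3: -ooo-----o-
tick 4: --o--ooo---
tick 5: o-----o--oo
tick 6: --ooo-----o
tick 7: ---o--ooo--
tick 8: oo-----o--o
tick 9: o--ooo-----
tick 10: ----o--ooo-
tick 11: ooo-----o--

11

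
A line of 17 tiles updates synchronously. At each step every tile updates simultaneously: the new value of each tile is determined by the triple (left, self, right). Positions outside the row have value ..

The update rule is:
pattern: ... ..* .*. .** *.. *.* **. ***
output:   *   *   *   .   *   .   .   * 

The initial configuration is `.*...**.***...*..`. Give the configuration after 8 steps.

**...****.****..*

step 1: *****....*.******
step 2: .***.*****..****.
step 3: *.*...***.**.**.*
step 4: *.****.*........*
step 5: *..**..**********
step 6: ***..**.********.
step 7: .*.**....******.*
step 8: **...****.****..*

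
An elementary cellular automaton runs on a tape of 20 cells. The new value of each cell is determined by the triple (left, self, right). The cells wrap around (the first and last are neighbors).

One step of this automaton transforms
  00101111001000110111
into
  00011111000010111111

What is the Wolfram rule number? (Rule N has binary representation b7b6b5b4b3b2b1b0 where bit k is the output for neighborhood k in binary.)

233

position 5: 111 → 1  (bit 7 = 1)
position 7: 110 → 1  (bit 6 = 1)
position 3: 101 → 1  (bit 5 = 1)
position 0: 100 → 0  (bit 4 = 0)
position 4: 011 → 1  (bit 3 = 1)
position 2: 010 → 0  (bit 2 = 0)
position 1: 001 → 0  (bit 1 = 0)
position 12: 000 → 1  (bit 0 = 1)
bits b7..b0 = 11101001 = 233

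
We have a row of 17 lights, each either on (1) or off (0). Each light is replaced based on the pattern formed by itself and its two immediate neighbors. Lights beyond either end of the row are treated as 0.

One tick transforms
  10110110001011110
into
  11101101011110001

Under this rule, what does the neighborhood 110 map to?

At position 3 the neighborhood is 110; the next row has 0 there.

0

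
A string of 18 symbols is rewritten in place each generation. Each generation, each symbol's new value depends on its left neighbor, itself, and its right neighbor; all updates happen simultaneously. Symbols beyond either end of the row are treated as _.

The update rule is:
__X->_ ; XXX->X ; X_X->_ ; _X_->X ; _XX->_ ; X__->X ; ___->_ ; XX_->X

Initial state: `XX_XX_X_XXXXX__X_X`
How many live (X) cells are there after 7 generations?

_X__X_X__XXXXX_X_X
_XX_X_XX__XXXX_X_X
__X_X__XX__XXX_X_X
__X_XX__XX__XX_X_X
__X__XX__XX__X_X_X
__XX__XX__XX_X_X_X
___XX__XX__X_X_X_X
count of X: 8

8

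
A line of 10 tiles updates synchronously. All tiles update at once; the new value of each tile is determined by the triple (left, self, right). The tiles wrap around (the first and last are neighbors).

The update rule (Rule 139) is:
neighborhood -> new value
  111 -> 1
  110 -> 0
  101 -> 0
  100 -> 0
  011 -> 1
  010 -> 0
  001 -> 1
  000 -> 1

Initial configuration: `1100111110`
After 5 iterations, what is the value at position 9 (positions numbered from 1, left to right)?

iteration 1: 1001111100
iteration 2: 0011111001
iteration 3: 0111110010
iteration 4: 1111100100
iteration 5: 1111001001
position 9 holds 0

0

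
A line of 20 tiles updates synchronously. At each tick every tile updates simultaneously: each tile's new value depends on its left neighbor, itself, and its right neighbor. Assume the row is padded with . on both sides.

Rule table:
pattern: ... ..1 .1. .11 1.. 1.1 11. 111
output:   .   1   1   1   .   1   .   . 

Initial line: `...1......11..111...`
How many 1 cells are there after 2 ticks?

6

..11.....11..11.....
.11.....11..11......
count of 1: 6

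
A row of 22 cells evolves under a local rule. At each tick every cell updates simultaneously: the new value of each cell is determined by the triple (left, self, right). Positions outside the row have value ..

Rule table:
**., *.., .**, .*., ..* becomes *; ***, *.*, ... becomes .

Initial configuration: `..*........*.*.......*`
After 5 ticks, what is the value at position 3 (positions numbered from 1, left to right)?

.

.***......**.**.....**
**.**....***.***...***
**.***..**.*.*.**.**.*
**.*.*****.*.*.**.**.*
**.*.*...*.*.*.**.**.*
position 3 holds .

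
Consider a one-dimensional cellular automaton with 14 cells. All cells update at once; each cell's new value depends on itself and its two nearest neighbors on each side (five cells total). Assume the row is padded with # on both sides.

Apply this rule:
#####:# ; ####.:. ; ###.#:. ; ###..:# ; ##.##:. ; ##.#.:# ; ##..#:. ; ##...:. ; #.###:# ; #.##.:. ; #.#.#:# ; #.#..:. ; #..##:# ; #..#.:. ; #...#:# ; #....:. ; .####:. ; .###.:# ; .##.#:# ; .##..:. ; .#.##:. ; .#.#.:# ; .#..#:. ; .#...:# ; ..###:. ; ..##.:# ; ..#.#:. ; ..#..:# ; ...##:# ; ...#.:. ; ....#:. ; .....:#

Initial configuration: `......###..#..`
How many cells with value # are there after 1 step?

7

step 1: ..##.#.##..#.#
count of #: 7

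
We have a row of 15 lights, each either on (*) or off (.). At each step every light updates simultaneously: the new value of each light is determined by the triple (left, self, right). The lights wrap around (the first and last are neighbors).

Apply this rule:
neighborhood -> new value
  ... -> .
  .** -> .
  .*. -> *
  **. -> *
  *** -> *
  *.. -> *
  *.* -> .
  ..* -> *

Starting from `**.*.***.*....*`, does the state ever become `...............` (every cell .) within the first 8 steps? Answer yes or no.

no

step 1: **.*..**.**..*.
step 2: .*.***.*..****.
step 3: **..**.***.****
step 4: ****.*..**..***
step 5: ****.***.***.**
step 6: ****..**..**..*
step 7: ******.***.***.
step 8: .*****..**..**.
step 8 is .*****..**..**., still not uniform .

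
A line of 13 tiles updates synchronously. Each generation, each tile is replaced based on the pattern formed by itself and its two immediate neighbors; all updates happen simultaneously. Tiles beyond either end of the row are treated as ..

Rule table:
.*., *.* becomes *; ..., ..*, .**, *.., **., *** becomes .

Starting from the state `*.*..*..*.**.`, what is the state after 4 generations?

***..*..**...
.....*.......
.....*.......  (fixed point — unchanged through generation 4)

.....*.......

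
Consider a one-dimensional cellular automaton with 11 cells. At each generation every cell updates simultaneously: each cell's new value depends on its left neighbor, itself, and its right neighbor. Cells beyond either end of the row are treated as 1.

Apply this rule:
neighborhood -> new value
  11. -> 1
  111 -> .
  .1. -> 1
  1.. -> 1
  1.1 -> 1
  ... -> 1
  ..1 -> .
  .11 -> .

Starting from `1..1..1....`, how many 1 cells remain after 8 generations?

6

11.11.1111.
.11.11...11
1.11.111...
11.11..111.
.11.11...11  (repeats generation 2; period 3)
generation 8: .11.11...11
count of 1: 6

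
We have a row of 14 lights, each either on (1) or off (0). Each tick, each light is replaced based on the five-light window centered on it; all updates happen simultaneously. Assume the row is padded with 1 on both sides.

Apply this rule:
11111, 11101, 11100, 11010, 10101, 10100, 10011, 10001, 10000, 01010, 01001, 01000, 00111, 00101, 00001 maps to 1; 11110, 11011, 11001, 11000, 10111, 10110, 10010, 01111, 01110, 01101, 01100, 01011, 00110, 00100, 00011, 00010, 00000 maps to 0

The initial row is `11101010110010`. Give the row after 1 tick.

10111110000010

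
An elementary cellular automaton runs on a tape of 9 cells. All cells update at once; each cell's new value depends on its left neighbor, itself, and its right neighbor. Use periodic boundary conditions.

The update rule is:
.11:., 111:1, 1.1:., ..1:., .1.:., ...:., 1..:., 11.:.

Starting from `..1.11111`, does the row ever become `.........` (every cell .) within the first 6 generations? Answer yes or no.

.....111.
......1..
.........
all cells are . at generation 3

yes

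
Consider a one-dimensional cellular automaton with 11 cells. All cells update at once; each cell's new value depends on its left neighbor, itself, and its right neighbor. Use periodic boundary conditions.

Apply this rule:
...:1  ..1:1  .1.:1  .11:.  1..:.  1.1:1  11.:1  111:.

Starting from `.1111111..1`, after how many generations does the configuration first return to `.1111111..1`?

22

1......1.11
1.1111111..
11......1.1
.1.1111111.
111......1.
..1.1111111
.111......1
1..1.111111
1.111......
11..1.11111
.1.111.....
111..1.1111
..1.111....
1111..1.111
...1.111...
11111..1.11
....1.111..
111111..1.1
.....1.111.
1111111..1.
......1.111
.1111111..1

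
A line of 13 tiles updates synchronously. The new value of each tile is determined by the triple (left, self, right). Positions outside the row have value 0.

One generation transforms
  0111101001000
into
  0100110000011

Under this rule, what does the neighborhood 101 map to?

1

At position 5 the neighborhood is 101; the next row has 1 there.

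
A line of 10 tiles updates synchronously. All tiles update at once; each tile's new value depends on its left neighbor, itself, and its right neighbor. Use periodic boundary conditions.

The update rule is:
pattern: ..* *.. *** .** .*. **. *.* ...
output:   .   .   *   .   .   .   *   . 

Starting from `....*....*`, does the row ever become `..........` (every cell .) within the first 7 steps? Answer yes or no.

yes

..........
all cells are . at step 1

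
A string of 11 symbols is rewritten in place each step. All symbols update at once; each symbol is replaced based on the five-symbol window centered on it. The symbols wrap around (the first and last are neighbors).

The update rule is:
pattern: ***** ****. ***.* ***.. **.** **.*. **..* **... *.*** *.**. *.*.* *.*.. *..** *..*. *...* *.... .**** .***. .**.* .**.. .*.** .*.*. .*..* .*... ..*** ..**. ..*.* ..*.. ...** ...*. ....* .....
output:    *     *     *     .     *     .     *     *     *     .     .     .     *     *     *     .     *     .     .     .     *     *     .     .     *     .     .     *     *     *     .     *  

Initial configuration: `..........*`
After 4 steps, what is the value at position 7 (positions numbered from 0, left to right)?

..******.**
*********..
********.**
***********
position 7 holds *

*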